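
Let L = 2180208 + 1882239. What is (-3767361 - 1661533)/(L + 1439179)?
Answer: -2714447/2750813 ≈ -0.98678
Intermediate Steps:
L = 4062447
(-3767361 - 1661533)/(L + 1439179) = (-3767361 - 1661533)/(4062447 + 1439179) = -5428894/5501626 = -5428894*1/5501626 = -2714447/2750813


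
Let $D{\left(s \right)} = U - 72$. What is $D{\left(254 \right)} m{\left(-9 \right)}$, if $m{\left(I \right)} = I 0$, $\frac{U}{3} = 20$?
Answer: $0$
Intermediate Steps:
$U = 60$ ($U = 3 \cdot 20 = 60$)
$D{\left(s \right)} = -12$ ($D{\left(s \right)} = 60 - 72 = -12$)
$m{\left(I \right)} = 0$
$D{\left(254 \right)} m{\left(-9 \right)} = \left(-12\right) 0 = 0$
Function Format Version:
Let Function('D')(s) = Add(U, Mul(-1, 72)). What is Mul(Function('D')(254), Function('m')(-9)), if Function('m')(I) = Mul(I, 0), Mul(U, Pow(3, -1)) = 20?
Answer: 0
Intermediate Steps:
U = 60 (U = Mul(3, 20) = 60)
Function('D')(s) = -12 (Function('D')(s) = Add(60, Mul(-1, 72)) = Add(60, -72) = -12)
Function('m')(I) = 0
Mul(Function('D')(254), Function('m')(-9)) = Mul(-12, 0) = 0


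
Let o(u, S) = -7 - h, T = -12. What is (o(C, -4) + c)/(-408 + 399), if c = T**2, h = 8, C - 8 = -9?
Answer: -43/3 ≈ -14.333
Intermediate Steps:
C = -1 (C = 8 - 9 = -1)
c = 144 (c = (-12)**2 = 144)
o(u, S) = -15 (o(u, S) = -7 - 1*8 = -7 - 8 = -15)
(o(C, -4) + c)/(-408 + 399) = (-15 + 144)/(-408 + 399) = 129/(-9) = 129*(-1/9) = -43/3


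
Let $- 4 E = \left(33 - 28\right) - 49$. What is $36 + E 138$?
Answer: $1554$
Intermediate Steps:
$E = 11$ ($E = - \frac{\left(33 - 28\right) - 49}{4} = - \frac{5 - 49}{4} = \left(- \frac{1}{4}\right) \left(-44\right) = 11$)
$36 + E 138 = 36 + 11 \cdot 138 = 36 + 1518 = 1554$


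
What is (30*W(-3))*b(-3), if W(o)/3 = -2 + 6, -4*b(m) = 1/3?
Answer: -30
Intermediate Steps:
b(m) = -1/12 (b(m) = -1/4/3 = -1/4*1/3 = -1/12)
W(o) = 12 (W(o) = 3*(-2 + 6) = 3*4 = 12)
(30*W(-3))*b(-3) = (30*12)*(-1/12) = 360*(-1/12) = -30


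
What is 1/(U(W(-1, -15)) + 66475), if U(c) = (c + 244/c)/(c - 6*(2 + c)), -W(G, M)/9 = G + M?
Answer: 26352/1751743955 ≈ 1.5043e-5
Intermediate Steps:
W(G, M) = -9*G - 9*M (W(G, M) = -9*(G + M) = -9*G - 9*M)
U(c) = (c + 244/c)/(-12 - 5*c) (U(c) = (c + 244/c)/(c + (-12 - 6*c)) = (c + 244/c)/(-12 - 5*c))
1/(U(W(-1, -15)) + 66475) = 1/((-244 - (-9*(-1) - 9*(-15))**2)/((-9*(-1) - 9*(-15))*(12 + 5*(-9*(-1) - 9*(-15)))) + 66475) = 1/((-244 - (9 + 135)**2)/((9 + 135)*(12 + 5*(9 + 135))) + 66475) = 1/((-244 - 1*144**2)/(144*(12 + 5*144)) + 66475) = 1/((-244 - 1*20736)/(144*(12 + 720)) + 66475) = 1/((1/144)*(-244 - 20736)/732 + 66475) = 1/((1/144)*(1/732)*(-20980) + 66475) = 1/(-5245/26352 + 66475) = 1/(1751743955/26352) = 26352/1751743955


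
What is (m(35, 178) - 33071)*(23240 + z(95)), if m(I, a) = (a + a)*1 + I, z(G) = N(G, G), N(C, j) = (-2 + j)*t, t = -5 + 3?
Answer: -753404720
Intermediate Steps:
t = -2
N(C, j) = 4 - 2*j (N(C, j) = (-2 + j)*(-2) = 4 - 2*j)
z(G) = 4 - 2*G
m(I, a) = I + 2*a (m(I, a) = (2*a)*1 + I = 2*a + I = I + 2*a)
(m(35, 178) - 33071)*(23240 + z(95)) = ((35 + 2*178) - 33071)*(23240 + (4 - 2*95)) = ((35 + 356) - 33071)*(23240 + (4 - 190)) = (391 - 33071)*(23240 - 186) = -32680*23054 = -753404720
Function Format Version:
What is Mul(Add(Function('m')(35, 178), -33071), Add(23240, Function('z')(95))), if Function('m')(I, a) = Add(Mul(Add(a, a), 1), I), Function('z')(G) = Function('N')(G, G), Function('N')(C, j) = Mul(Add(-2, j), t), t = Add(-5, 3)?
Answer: -753404720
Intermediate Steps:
t = -2
Function('N')(C, j) = Add(4, Mul(-2, j)) (Function('N')(C, j) = Mul(Add(-2, j), -2) = Add(4, Mul(-2, j)))
Function('z')(G) = Add(4, Mul(-2, G))
Function('m')(I, a) = Add(I, Mul(2, a)) (Function('m')(I, a) = Add(Mul(Mul(2, a), 1), I) = Add(Mul(2, a), I) = Add(I, Mul(2, a)))
Mul(Add(Function('m')(35, 178), -33071), Add(23240, Function('z')(95))) = Mul(Add(Add(35, Mul(2, 178)), -33071), Add(23240, Add(4, Mul(-2, 95)))) = Mul(Add(Add(35, 356), -33071), Add(23240, Add(4, -190))) = Mul(Add(391, -33071), Add(23240, -186)) = Mul(-32680, 23054) = -753404720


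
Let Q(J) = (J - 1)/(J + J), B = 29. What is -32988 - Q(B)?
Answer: -956666/29 ≈ -32989.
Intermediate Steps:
Q(J) = (-1 + J)/(2*J) (Q(J) = (-1 + J)/((2*J)) = (-1 + J)*(1/(2*J)) = (-1 + J)/(2*J))
-32988 - Q(B) = -32988 - (-1 + 29)/(2*29) = -32988 - 28/(2*29) = -32988 - 1*14/29 = -32988 - 14/29 = -956666/29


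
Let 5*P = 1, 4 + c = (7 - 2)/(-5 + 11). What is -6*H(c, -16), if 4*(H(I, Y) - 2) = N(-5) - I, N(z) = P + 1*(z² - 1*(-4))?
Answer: -1211/20 ≈ -60.550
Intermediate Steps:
c = -19/6 (c = -4 + (7 - 2)/(-5 + 11) = -4 + 5/6 = -4 + 5*(⅙) = -4 + ⅚ = -19/6 ≈ -3.1667)
P = ⅕ (P = (⅕)*1 = ⅕ ≈ 0.20000)
N(z) = 21/5 + z² (N(z) = ⅕ + 1*(z² - 1*(-4)) = ⅕ + 1*(z² + 4) = ⅕ + 1*(4 + z²) = ⅕ + (4 + z²) = 21/5 + z²)
H(I, Y) = 93/10 - I/4 (H(I, Y) = 2 + ((21/5 + (-5)²) - I)/4 = 2 + ((21/5 + 25) - I)/4 = 2 + (146/5 - I)/4 = 2 + (73/10 - I/4) = 93/10 - I/4)
-6*H(c, -16) = -6*(93/10 - ¼*(-19/6)) = -6*(93/10 + 19/24) = -6*1211/120 = -1211/20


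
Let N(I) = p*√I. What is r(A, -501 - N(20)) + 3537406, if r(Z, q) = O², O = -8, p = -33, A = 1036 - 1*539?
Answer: 3537470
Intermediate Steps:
A = 497 (A = 1036 - 539 = 497)
N(I) = -33*√I
r(Z, q) = 64 (r(Z, q) = (-8)² = 64)
r(A, -501 - N(20)) + 3537406 = 64 + 3537406 = 3537470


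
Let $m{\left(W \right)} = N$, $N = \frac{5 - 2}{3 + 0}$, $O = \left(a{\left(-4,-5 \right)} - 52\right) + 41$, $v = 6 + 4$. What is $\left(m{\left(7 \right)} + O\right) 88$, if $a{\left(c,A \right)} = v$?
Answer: $0$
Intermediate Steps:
$v = 10$
$a{\left(c,A \right)} = 10$
$O = -1$ ($O = \left(10 - 52\right) + 41 = -42 + 41 = -1$)
$N = 1$ ($N = \frac{3}{3} = 3 \cdot \frac{1}{3} = 1$)
$m{\left(W \right)} = 1$
$\left(m{\left(7 \right)} + O\right) 88 = \left(1 - 1\right) 88 = 0 \cdot 88 = 0$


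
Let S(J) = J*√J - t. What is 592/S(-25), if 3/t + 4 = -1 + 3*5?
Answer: -17760/1562509 + 7400000*I/1562509 ≈ -0.011366 + 4.736*I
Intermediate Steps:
t = 3/10 (t = 3/(-4 + (-1 + 3*5)) = 3/(-4 + (-1 + 15)) = 3/(-4 + 14) = 3/10 ≈ 0.30000)
S(J) = -3/10 + J^(3/2) (S(J) = J*√J - 1*3/10 = J^(3/2) - 3/10 = -3/10 + J^(3/2))
592/S(-25) = 592/(-3/10 + (-25)^(3/2)) = 592/(-3/10 - 125*I) = 592*(100*(-3/10 + 125*I)/1562509) = 59200*(-3/10 + 125*I)/1562509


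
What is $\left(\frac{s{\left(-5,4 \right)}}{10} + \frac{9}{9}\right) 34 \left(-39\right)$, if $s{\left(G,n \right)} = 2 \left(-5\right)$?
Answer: $0$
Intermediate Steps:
$s{\left(G,n \right)} = -10$
$\left(\frac{s{\left(-5,4 \right)}}{10} + \frac{9}{9}\right) 34 \left(-39\right) = \left(- \frac{10}{10} + \frac{9}{9}\right) 34 \left(-39\right) = \left(\left(-10\right) \frac{1}{10} + 9 \cdot \frac{1}{9}\right) 34 \left(-39\right) = \left(-1 + 1\right) 34 \left(-39\right) = 0 \cdot 34 \left(-39\right) = 0 \left(-39\right) = 0$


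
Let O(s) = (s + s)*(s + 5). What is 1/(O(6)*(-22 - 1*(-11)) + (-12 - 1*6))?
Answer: -1/1470 ≈ -0.00068027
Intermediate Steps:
O(s) = 2*s*(5 + s) (O(s) = (2*s)*(5 + s) = 2*s*(5 + s))
1/(O(6)*(-22 - 1*(-11)) + (-12 - 1*6)) = 1/((2*6*(5 + 6))*(-22 - 1*(-11)) + (-12 - 1*6)) = 1/((2*6*11)*(-22 + 11) + (-12 - 6)) = 1/(132*(-11) - 18) = 1/(-1452 - 18) = 1/(-1470) = -1/1470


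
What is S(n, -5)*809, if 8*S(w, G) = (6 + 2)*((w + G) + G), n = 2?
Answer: -6472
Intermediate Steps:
S(w, G) = w + 2*G (S(w, G) = ((6 + 2)*((w + G) + G))/8 = (8*((G + w) + G))/8 = (8*(w + 2*G))/8 = (8*w + 16*G)/8 = w + 2*G)
S(n, -5)*809 = (2 + 2*(-5))*809 = (2 - 10)*809 = -8*809 = -6472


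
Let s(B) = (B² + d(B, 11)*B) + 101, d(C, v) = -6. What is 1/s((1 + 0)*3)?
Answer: 1/92 ≈ 0.010870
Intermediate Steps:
s(B) = 101 + B² - 6*B (s(B) = (B² - 6*B) + 101 = 101 + B² - 6*B)
1/s((1 + 0)*3) = 1/(101 + ((1 + 0)*3)² - 6*(1 + 0)*3) = 1/(101 + (1*3)² - 6*3) = 1/(101 + 3² - 6*3) = 1/(101 + 9 - 18) = 1/92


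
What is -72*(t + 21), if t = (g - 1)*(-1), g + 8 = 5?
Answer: -1800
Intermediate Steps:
g = -3 (g = -8 + 5 = -3)
t = 4 (t = (-3 - 1)*(-1) = -4*(-1) = 4)
-72*(t + 21) = -72*(4 + 21) = -72*25 = -1800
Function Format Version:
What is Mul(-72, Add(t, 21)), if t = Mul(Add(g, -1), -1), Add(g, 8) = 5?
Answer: -1800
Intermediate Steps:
g = -3 (g = Add(-8, 5) = -3)
t = 4 (t = Mul(Add(-3, -1), -1) = Mul(-4, -1) = 4)
Mul(-72, Add(t, 21)) = Mul(-72, Add(4, 21)) = Mul(-72, 25) = -1800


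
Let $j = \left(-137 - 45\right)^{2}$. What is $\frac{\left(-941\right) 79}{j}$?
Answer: $- \frac{74339}{33124} \approx -2.2443$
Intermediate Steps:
$j = 33124$ ($j = \left(-182\right)^{2} = 33124$)
$\frac{\left(-941\right) 79}{j} = \frac{\left(-941\right) 79}{33124} = \left(-74339\right) \frac{1}{33124} = - \frac{74339}{33124}$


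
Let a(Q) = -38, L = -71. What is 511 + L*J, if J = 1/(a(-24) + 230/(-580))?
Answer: 1142115/2227 ≈ 512.85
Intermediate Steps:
J = -58/2227 (J = 1/(-38 + 230/(-580)) = 1/(-38 + 230*(-1/580)) = 1/(-38 - 23/58) = 1/(-2227/58) = -58/2227 ≈ -0.026044)
511 + L*J = 511 - 71*(-58/2227) = 511 + 4118/2227 = 1142115/2227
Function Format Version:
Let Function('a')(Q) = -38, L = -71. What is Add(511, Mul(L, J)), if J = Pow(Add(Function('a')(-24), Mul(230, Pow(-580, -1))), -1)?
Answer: Rational(1142115, 2227) ≈ 512.85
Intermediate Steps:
J = Rational(-58, 2227) (J = Pow(Add(-38, Mul(230, Pow(-580, -1))), -1) = Pow(Add(-38, Mul(230, Rational(-1, 580))), -1) = Pow(Add(-38, Rational(-23, 58)), -1) = Pow(Rational(-2227, 58), -1) = Rational(-58, 2227) ≈ -0.026044)
Add(511, Mul(L, J)) = Add(511, Mul(-71, Rational(-58, 2227))) = Add(511, Rational(4118, 2227)) = Rational(1142115, 2227)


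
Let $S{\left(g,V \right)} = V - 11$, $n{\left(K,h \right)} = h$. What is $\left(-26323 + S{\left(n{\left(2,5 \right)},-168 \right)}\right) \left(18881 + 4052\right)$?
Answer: $-607770366$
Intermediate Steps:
$S{\left(g,V \right)} = -11 + V$
$\left(-26323 + S{\left(n{\left(2,5 \right)},-168 \right)}\right) \left(18881 + 4052\right) = \left(-26323 - 179\right) \left(18881 + 4052\right) = \left(-26323 - 179\right) 22933 = \left(-26502\right) 22933 = -607770366$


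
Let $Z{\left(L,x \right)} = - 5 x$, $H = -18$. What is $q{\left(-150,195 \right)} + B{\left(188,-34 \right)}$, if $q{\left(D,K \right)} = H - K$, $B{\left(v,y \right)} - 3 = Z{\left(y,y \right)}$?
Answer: $-40$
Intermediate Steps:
$B{\left(v,y \right)} = 3 - 5 y$
$q{\left(D,K \right)} = -18 - K$
$q{\left(-150,195 \right)} + B{\left(188,-34 \right)} = \left(-18 - 195\right) + \left(3 - -170\right) = \left(-18 - 195\right) + \left(3 + 170\right) = -213 + 173 = -40$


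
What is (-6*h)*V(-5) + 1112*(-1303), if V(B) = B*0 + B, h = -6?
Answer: -1449116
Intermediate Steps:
V(B) = B (V(B) = 0 + B = B)
(-6*h)*V(-5) + 1112*(-1303) = -6*(-6)*(-5) + 1112*(-1303) = 36*(-5) - 1448936 = -180 - 1448936 = -1449116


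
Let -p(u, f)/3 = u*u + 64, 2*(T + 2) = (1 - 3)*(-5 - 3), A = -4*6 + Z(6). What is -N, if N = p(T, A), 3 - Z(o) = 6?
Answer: 300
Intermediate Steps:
Z(o) = -3 (Z(o) = 3 - 1*6 = 3 - 6 = -3)
A = -27 (A = -4*6 - 3 = -24 - 3 = -27)
T = 6 (T = -2 + ((1 - 3)*(-5 - 3))/2 = -2 + (-2*(-8))/2 = -2 + (½)*16 = -2 + 8 = 6)
p(u, f) = -192 - 3*u² (p(u, f) = -3*(u*u + 64) = -3*(u² + 64) = -3*(64 + u²) = -192 - 3*u²)
N = -300 (N = -192 - 3*6² = -192 - 3*36 = -192 - 108 = -300)
-N = -1*(-300) = 300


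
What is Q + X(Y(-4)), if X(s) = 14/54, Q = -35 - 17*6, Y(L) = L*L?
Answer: -3692/27 ≈ -136.74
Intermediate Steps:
Y(L) = L**2
Q = -137 (Q = -35 - 102 = -137)
X(s) = 7/27 (X(s) = 14*(1/54) = 7/27)
Q + X(Y(-4)) = -137 + 7/27 = -3692/27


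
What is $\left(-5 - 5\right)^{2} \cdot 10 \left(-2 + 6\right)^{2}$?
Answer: $16000$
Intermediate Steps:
$\left(-5 - 5\right)^{2} \cdot 10 \left(-2 + 6\right)^{2} = \left(-10\right)^{2} \cdot 10 \cdot 4^{2} = 100 \cdot 10 \cdot 16 = 1000 \cdot 16 = 16000$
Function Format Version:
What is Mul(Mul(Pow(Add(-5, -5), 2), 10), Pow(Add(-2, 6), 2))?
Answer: 16000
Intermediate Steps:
Mul(Mul(Pow(Add(-5, -5), 2), 10), Pow(Add(-2, 6), 2)) = Mul(Mul(Pow(-10, 2), 10), Pow(4, 2)) = Mul(Mul(100, 10), 16) = Mul(1000, 16) = 16000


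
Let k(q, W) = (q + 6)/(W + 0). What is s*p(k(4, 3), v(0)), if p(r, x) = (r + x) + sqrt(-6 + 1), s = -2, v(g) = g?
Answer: -20/3 - 2*I*sqrt(5) ≈ -6.6667 - 4.4721*I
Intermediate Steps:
k(q, W) = (6 + q)/W
p(r, x) = r + x + I*sqrt(5) (p(r, x) = (r + x) + sqrt(-5) = (r + x) + I*sqrt(5) = r + x + I*sqrt(5))
s*p(k(4, 3), v(0)) = -2*((6 + 4)/3 + 0 + I*sqrt(5)) = -2*((1/3)*10 + 0 + I*sqrt(5)) = -2*(10/3 + 0 + I*sqrt(5)) = -2*(10/3 + I*sqrt(5)) = -20/3 - 2*I*sqrt(5)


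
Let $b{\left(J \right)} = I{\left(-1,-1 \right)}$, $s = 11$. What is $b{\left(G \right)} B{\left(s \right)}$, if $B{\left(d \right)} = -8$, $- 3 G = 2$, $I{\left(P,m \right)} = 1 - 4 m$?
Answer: $-40$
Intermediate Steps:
$G = - \frac{2}{3}$ ($G = \left(- \frac{1}{3}\right) 2 = - \frac{2}{3} \approx -0.66667$)
$b{\left(J \right)} = 5$ ($b{\left(J \right)} = 1 - -4 = 1 + 4 = 5$)
$b{\left(G \right)} B{\left(s \right)} = 5 \left(-8\right) = -40$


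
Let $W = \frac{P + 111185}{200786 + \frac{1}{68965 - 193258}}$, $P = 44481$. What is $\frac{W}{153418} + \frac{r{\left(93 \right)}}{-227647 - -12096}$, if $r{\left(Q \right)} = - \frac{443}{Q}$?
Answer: $\frac{1041996264649019606}{38375973906504126901239} \approx 2.7152 \cdot 10^{-5}$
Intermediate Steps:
$W = \frac{19348194138}{24956294297}$ ($W = \frac{44481 + 111185}{200786 + \frac{1}{68965 - 193258}} = \frac{155666}{200786 + \frac{1}{-124293}} = \frac{155666}{200786 - \frac{1}{124293}} = \frac{155666}{\frac{24956294297}{124293}} = 155666 \cdot \frac{124293}{24956294297} = \frac{19348194138}{24956294297} \approx 0.77528$)
$\frac{W}{153418} + \frac{r{\left(93 \right)}}{-227647 - -12096} = \frac{19348194138}{24956294297 \cdot 153418} + \frac{\left(-443\right) \frac{1}{93}}{-227647 - -12096} = \frac{19348194138}{24956294297} \cdot \frac{1}{153418} + \frac{\left(-443\right) \frac{1}{93}}{-227647 + 12096} = \frac{9674097069}{1914372379228573} - \frac{443}{93 \left(-215551\right)} = \frac{9674097069}{1914372379228573} - - \frac{443}{20046243} = \frac{9674097069}{1914372379228573} + \frac{443}{20046243} = \frac{1041996264649019606}{38375973906504126901239}$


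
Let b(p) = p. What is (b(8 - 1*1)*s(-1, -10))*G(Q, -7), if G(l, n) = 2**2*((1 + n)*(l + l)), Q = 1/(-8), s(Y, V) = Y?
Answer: -42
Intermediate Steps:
Q = -1/8 ≈ -0.12500
G(l, n) = 8*l*(1 + n) (G(l, n) = 4*((1 + n)*(2*l)) = 4*(2*l*(1 + n)) = 8*l*(1 + n))
(b(8 - 1*1)*s(-1, -10))*G(Q, -7) = ((8 - 1*1)*(-1))*(8*(-1/8)*(1 - 7)) = ((8 - 1)*(-1))*(8*(-1/8)*(-6)) = (7*(-1))*6 = -7*6 = -42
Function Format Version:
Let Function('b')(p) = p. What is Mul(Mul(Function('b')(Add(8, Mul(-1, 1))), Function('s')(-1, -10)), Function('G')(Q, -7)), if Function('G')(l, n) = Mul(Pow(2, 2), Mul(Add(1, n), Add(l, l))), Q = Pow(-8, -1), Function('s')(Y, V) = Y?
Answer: -42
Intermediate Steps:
Q = Rational(-1, 8) ≈ -0.12500
Function('G')(l, n) = Mul(8, l, Add(1, n)) (Function('G')(l, n) = Mul(4, Mul(Add(1, n), Mul(2, l))) = Mul(4, Mul(2, l, Add(1, n))) = Mul(8, l, Add(1, n)))
Mul(Mul(Function('b')(Add(8, Mul(-1, 1))), Function('s')(-1, -10)), Function('G')(Q, -7)) = Mul(Mul(Add(8, Mul(-1, 1)), -1), Mul(8, Rational(-1, 8), Add(1, -7))) = Mul(Mul(Add(8, -1), -1), Mul(8, Rational(-1, 8), -6)) = Mul(Mul(7, -1), 6) = Mul(-7, 6) = -42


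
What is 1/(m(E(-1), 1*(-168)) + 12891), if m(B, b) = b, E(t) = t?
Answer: 1/12723 ≈ 7.8598e-5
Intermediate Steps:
1/(m(E(-1), 1*(-168)) + 12891) = 1/(1*(-168) + 12891) = 1/(-168 + 12891) = 1/12723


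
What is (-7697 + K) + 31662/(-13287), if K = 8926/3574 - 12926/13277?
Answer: -808909881451652/105082449571 ≈ -7697.9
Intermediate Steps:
K = 36156489/23725999 (K = 8926*(1/3574) - 12926*1/13277 = 4463/1787 - 12926/13277 = 36156489/23725999 ≈ 1.5239)
(-7697 + K) + 31662/(-13287) = (-7697 + 36156489/23725999) + 31662/(-13287) = -182582857814/23725999 + 31662*(-1/13287) = -182582857814/23725999 - 10554/4429 = -808909881451652/105082449571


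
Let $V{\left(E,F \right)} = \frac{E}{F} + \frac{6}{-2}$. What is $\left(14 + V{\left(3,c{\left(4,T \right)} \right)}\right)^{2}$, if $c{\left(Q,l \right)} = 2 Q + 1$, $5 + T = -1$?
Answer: $\frac{1156}{9} \approx 128.44$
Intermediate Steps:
$T = -6$ ($T = -5 - 1 = -6$)
$c{\left(Q,l \right)} = 1 + 2 Q$
$V{\left(E,F \right)} = -3 + \frac{E}{F}$ ($V{\left(E,F \right)} = \frac{E}{F} + 6 \left(- \frac{1}{2}\right) = \frac{E}{F} - 3 = -3 + \frac{E}{F}$)
$\left(14 + V{\left(3,c{\left(4,T \right)} \right)}\right)^{2} = \left(14 - \left(3 - \frac{3}{1 + 2 \cdot 4}\right)\right)^{2} = \left(14 - \left(3 - \frac{3}{1 + 8}\right)\right)^{2} = \left(14 - \left(3 - \frac{3}{9}\right)\right)^{2} = \left(14 + \left(-3 + 3 \cdot \frac{1}{9}\right)\right)^{2} = \left(14 + \left(-3 + \frac{1}{3}\right)\right)^{2} = \left(14 - \frac{8}{3}\right)^{2} = \left(\frac{34}{3}\right)^{2} = \frac{1156}{9}$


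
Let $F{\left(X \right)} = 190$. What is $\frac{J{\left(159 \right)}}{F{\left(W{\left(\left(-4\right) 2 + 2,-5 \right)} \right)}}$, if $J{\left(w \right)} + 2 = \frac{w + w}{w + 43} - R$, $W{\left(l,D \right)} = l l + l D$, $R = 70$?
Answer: $- \frac{7113}{19190} \approx -0.37066$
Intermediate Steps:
$W{\left(l,D \right)} = l^{2} + D l$
$J{\left(w \right)} = -72 + \frac{2 w}{43 + w}$ ($J{\left(w \right)} = -2 + \left(\frac{w + w}{w + 43} - 70\right) = -2 + \left(\frac{2 w}{43 + w} - 70\right) = -2 + \left(-70 + \frac{2 w}{43 + w}\right) = -72 + \frac{2 w}{43 + w}$)
$\frac{J{\left(159 \right)}}{F{\left(W{\left(\left(-4\right) 2 + 2,-5 \right)} \right)}} = \frac{2 \frac{1}{43 + 159} \left(-1548 - 5565\right)}{190} = \frac{2 \left(-1548 - 5565\right)}{202} \cdot \frac{1}{190} = 2 \cdot \frac{1}{202} \left(-7113\right) \frac{1}{190} = \left(- \frac{7113}{101}\right) \frac{1}{190} = - \frac{7113}{19190}$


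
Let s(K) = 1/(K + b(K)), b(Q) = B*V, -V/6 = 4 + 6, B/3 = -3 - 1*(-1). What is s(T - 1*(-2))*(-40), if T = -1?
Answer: -40/361 ≈ -0.11080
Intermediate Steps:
B = -6 (B = 3*(-3 - 1*(-1)) = 3*(-3 + 1) = 3*(-2) = -6)
V = -60 (V = -6*(4 + 6) = -6*10 = -60)
b(Q) = 360 (b(Q) = -6*(-60) = 360)
s(K) = 1/(360 + K) (s(K) = 1/(K + 360) = 1/(360 + K))
s(T - 1*(-2))*(-40) = -40/(360 + (-1 - 1*(-2))) = -40/(360 + (-1 + 2)) = -40/(360 + 1) = -40/361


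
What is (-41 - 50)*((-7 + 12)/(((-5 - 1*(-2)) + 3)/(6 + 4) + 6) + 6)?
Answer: -3731/6 ≈ -621.83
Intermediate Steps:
(-41 - 50)*((-7 + 12)/(((-5 - 1*(-2)) + 3)/(6 + 4) + 6) + 6) = -91*(5/(((-5 + 2) + 3)/10 + 6) + 6) = -91*(5/((-3 + 3)*(1/10) + 6) + 6) = -91*(5/(0*(1/10) + 6) + 6) = -91*(5/(0 + 6) + 6) = -91*(5/6 + 6) = -91*41/6 = -3731/6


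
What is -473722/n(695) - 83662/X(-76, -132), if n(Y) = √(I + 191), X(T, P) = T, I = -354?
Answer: 41831/38 + 473722*I*√163/163 ≈ 1100.8 + 37105.0*I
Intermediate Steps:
n(Y) = I*√163 (n(Y) = √(-354 + 191) = √(-163) = I*√163)
-473722/n(695) - 83662/X(-76, -132) = -473722*(-I*√163/163) - 83662/(-76) = -(-473722)*I*√163/163 - 83662*(-1/76) = 473722*I*√163/163 + 41831/38 = 41831/38 + 473722*I*√163/163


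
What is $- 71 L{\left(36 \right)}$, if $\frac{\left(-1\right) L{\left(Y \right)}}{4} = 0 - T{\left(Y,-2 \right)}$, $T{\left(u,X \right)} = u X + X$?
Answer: $21016$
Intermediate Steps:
$T{\left(u,X \right)} = X + X u$ ($T{\left(u,X \right)} = X u + X = X + X u$)
$L{\left(Y \right)} = -8 - 8 Y$ ($L{\left(Y \right)} = - 4 \left(0 - - 2 \left(1 + Y\right)\right) = - 4 \left(0 - \left(-2 - 2 Y\right)\right) = - 4 \left(0 + \left(2 + 2 Y\right)\right) = - 4 \left(2 + 2 Y\right) = -8 - 8 Y$)
$- 71 L{\left(36 \right)} = - 71 \left(-8 - 288\right) = \left(-71\right) \left(-296\right) = 21016$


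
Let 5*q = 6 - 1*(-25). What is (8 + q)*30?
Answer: 426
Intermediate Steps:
q = 31/5 (q = (6 - 1*(-25))/5 = (6 + 25)/5 = (⅕)*31 = 31/5 ≈ 6.2000)
(8 + q)*30 = (8 + 31/5)*30 = (71/5)*30 = 426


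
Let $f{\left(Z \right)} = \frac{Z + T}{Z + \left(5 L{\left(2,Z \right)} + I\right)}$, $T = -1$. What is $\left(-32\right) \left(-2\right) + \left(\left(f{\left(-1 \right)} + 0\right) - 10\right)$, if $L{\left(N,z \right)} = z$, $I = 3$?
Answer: $\frac{164}{3} \approx 54.667$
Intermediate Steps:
$f{\left(Z \right)} = \frac{-1 + Z}{3 + 6 Z}$ ($f{\left(Z \right)} = \frac{Z - 1}{Z + \left(5 Z + 3\right)} = \frac{-1 + Z}{Z + \left(3 + 5 Z\right)} = \frac{-1 + Z}{3 + 6 Z}$)
$\left(-32\right) \left(-2\right) + \left(\left(f{\left(-1 \right)} + 0\right) - 10\right) = \left(-32\right) \left(-2\right) - \left(10 - \frac{-1 - 1}{3 \left(1 + 2 \left(-1\right)\right)}\right) = 64 - \left(10 - \frac{1}{3} \frac{1}{1 - 2} \left(-2\right)\right) = 64 - \left(10 - \frac{1}{3} \frac{1}{-1} \left(-2\right)\right) = 64 - \left(10 + \frac{1}{3} \left(-2\right)\right) = 64 + \left(\left(\frac{2}{3} + 0\right) - 10\right) = 64 + \left(\frac{2}{3} - 10\right) = 64 - \frac{28}{3} = \frac{164}{3}$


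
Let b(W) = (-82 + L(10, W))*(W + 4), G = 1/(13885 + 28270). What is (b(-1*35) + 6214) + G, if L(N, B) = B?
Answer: 414847356/42155 ≈ 9841.0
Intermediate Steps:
G = 1/42155 ≈ 2.3722e-5
b(W) = (-82 + W)*(4 + W) (b(W) = (-82 + W)*(W + 4) = (-82 + W)*(4 + W))
(b(-1*35) + 6214) + G = ((-328 + (-1*35)² - (-78)*35) + 6214) + 1/42155 = ((-328 + (-35)² - 78*(-35)) + 6214) + 1/42155 = ((-328 + 1225 + 2730) + 6214) + 1/42155 = (3627 + 6214) + 1/42155 = 9841 + 1/42155 = 414847356/42155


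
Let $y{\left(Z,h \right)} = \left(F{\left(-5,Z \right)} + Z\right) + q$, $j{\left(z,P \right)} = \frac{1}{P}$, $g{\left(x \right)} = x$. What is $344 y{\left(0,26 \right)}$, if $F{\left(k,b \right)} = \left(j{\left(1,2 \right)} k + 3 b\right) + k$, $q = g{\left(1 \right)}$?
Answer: $-2236$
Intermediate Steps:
$q = 1$
$F{\left(k,b \right)} = 3 b + \frac{3 k}{2}$ ($F{\left(k,b \right)} = \left(\frac{k}{2} + 3 b\right) + k = 3 b + \frac{3 k}{2}$)
$y{\left(Z,h \right)} = - \frac{13}{2} + 4 Z$ ($y{\left(Z,h \right)} = \left(\left(3 Z + \frac{3}{2} \left(-5\right)\right) + Z\right) + 1 = \left(\left(3 Z - \frac{15}{2}\right) + Z\right) + 1 = \left(\left(- \frac{15}{2} + 3 Z\right) + Z\right) + 1 = \left(- \frac{15}{2} + 4 Z\right) + 1 = - \frac{13}{2} + 4 Z$)
$344 y{\left(0,26 \right)} = 344 \left(- \frac{13}{2} + 4 \cdot 0\right) = 344 \left(- \frac{13}{2} + 0\right) = 344 \left(- \frac{13}{2}\right) = -2236$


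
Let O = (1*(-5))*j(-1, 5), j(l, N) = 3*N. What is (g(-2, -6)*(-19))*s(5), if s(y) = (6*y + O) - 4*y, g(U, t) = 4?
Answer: 4940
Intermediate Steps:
O = -75 (O = (1*(-5))*(3*5) = -5*15 = -75)
s(y) = -75 + 2*y (s(y) = (6*y - 75) - 4*y = (-75 + 6*y) - 4*y = -75 + 2*y)
(g(-2, -6)*(-19))*s(5) = (4*(-19))*(-75 + 2*5) = -76*(-75 + 10) = -76*(-65) = 4940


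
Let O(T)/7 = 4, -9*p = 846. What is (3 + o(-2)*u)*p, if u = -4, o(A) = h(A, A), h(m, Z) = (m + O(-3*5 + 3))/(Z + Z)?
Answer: -2726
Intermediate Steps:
p = -94 (p = -⅑*846 = -94)
O(T) = 28 (O(T) = 7*4 = 28)
h(m, Z) = (28 + m)/(2*Z) (h(m, Z) = (m + 28)/(Z + Z) = (28 + m)/((2*Z)) = (28 + m)*(1/(2*Z)) = (28 + m)/(2*Z))
o(A) = (28 + A)/(2*A)
(3 + o(-2)*u)*p = (3 + ((½)*(28 - 2)/(-2))*(-4))*(-94) = (3 + ((½)*(-½)*26)*(-4))*(-94) = (3 - 13/2*(-4))*(-94) = (3 + 26)*(-94) = 29*(-94) = -2726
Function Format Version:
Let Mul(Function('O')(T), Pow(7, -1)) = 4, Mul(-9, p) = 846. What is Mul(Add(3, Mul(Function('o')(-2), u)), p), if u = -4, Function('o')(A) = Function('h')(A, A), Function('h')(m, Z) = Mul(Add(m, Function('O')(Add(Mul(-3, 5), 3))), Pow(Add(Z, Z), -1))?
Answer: -2726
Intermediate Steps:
p = -94 (p = Mul(Rational(-1, 9), 846) = -94)
Function('O')(T) = 28 (Function('O')(T) = Mul(7, 4) = 28)
Function('h')(m, Z) = Mul(Rational(1, 2), Pow(Z, -1), Add(28, m)) (Function('h')(m, Z) = Mul(Add(m, 28), Pow(Add(Z, Z), -1)) = Mul(Add(28, m), Pow(Mul(2, Z), -1)) = Mul(Add(28, m), Mul(Rational(1, 2), Pow(Z, -1))) = Mul(Rational(1, 2), Pow(Z, -1), Add(28, m)))
Function('o')(A) = Mul(Rational(1, 2), Pow(A, -1), Add(28, A))
Mul(Add(3, Mul(Function('o')(-2), u)), p) = Mul(Add(3, Mul(Mul(Rational(1, 2), Pow(-2, -1), Add(28, -2)), -4)), -94) = Mul(Add(3, Mul(Mul(Rational(1, 2), Rational(-1, 2), 26), -4)), -94) = Mul(Add(3, Mul(Rational(-13, 2), -4)), -94) = Mul(Add(3, 26), -94) = Mul(29, -94) = -2726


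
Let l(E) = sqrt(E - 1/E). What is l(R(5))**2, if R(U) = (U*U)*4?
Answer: 9999/100 ≈ 99.990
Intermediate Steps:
R(U) = 4*U**2 (R(U) = U**2*4 = 4*U**2)
l(R(5))**2 = (sqrt(4*5**2 - 1/(4*5**2)))**2 = (sqrt(4*25 - 1/(4*25)))**2 = (sqrt(100 - 1/100))**2 = (sqrt(9999/100))**2 = (3*sqrt(1111)/10)**2 = 9999/100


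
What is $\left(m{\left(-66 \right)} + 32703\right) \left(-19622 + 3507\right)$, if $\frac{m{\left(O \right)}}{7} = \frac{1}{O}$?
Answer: $- \frac{3162042815}{6} \approx -5.2701 \cdot 10^{8}$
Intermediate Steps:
$m{\left(O \right)} = \frac{7}{O}$
$\left(m{\left(-66 \right)} + 32703\right) \left(-19622 + 3507\right) = \left(\frac{7}{-66} + 32703\right) \left(-19622 + 3507\right) = \left(7 \left(- \frac{1}{66}\right) + 32703\right) \left(-16115\right) = \left(- \frac{7}{66} + 32703\right) \left(-16115\right) = \frac{2158391}{66} \left(-16115\right) = - \frac{3162042815}{6}$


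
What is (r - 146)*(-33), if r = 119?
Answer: 891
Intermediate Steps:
(r - 146)*(-33) = (119 - 146)*(-33) = -27*(-33) = 891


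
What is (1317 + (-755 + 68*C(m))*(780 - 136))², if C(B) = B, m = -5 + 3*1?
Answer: 327741365169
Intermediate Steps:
m = -2 (m = -5 + 3 = -2)
(1317 + (-755 + 68*C(m))*(780 - 136))² = (1317 + (-755 + 68*(-2))*(780 - 136))² = (1317 + (-755 - 136)*644)² = (1317 - 891*644)² = (1317 - 573804)² = (-572487)² = 327741365169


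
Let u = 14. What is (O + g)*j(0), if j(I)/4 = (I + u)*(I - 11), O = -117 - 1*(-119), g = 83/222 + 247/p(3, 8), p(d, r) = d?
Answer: -5791940/111 ≈ -52180.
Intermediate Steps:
g = 18361/222 (g = 83/222 + 247/3 = 18361/222 ≈ 82.707)
O = 2 (O = -117 + 119 = 2)
j(I) = 4*(-11 + I)*(14 + I) (j(I) = 4*((I + 14)*(I - 11)) = 4*((14 + I)*(-11 + I)) = 4*((-11 + I)*(14 + I)) = 4*(-11 + I)*(14 + I))
(O + g)*j(0) = (2 + 18361/222)*(-616 + 4*0² + 12*0) = 18805*(-616 + 4*0 + 0)/222 = 18805*(-616 + 0 + 0)/222 = (18805/222)*(-616) = -5791940/111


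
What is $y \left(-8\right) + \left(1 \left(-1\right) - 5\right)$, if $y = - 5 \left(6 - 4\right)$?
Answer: $74$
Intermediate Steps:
$y = -10$ ($y = \left(-5\right) 2 = -10$)
$y \left(-8\right) + \left(1 \left(-1\right) - 5\right) = \left(-10\right) \left(-8\right) + \left(1 \left(-1\right) - 5\right) = 80 - 6 = 74$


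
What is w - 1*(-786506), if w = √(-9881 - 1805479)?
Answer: 786506 + 8*I*√28365 ≈ 7.8651e+5 + 1347.4*I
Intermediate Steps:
w = 8*I*√28365 (w = √(-1815360) = 8*I*√28365 ≈ 1347.4*I)
w - 1*(-786506) = 8*I*√28365 - 1*(-786506) = 8*I*√28365 + 786506 = 786506 + 8*I*√28365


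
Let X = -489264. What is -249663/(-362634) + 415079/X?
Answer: -4728440009/29570626896 ≈ -0.15990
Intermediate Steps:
-249663/(-362634) + 415079/X = -249663/(-362634) + 415079/(-489264) = -249663*(-1/362634) + 415079*(-1/489264) = 83221/120878 - 415079/489264 = -4728440009/29570626896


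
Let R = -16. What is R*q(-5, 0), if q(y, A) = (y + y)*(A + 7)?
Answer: 1120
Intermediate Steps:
q(y, A) = 2*y*(7 + A) (q(y, A) = (2*y)*(7 + A) = 2*y*(7 + A))
R*q(-5, 0) = -32*(-5)*(7 + 0) = -32*(-5)*7 = -16*(-70) = 1120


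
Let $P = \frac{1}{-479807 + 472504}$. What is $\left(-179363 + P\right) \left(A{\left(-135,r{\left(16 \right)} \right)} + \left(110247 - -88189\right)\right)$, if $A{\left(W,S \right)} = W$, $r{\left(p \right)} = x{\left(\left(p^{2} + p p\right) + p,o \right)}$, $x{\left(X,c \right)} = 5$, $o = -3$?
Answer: $- \frac{259752098304990}{7303} \approx -3.5568 \cdot 10^{10}$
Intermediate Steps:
$r{\left(p \right)} = 5$
$P = - \frac{1}{7303}$ ($P = \frac{1}{-7303} = - \frac{1}{7303} \approx -0.00013693$)
$\left(-179363 + P\right) \left(A{\left(-135,r{\left(16 \right)} \right)} + \left(110247 - -88189\right)\right) = \left(-179363 - \frac{1}{7303}\right) \left(-135 + \left(110247 - -88189\right)\right) = - \frac{1309887990 \left(-135 + \left(110247 + 88189\right)\right)}{7303} = - \frac{1309887990 \left(-135 + 198436\right)}{7303} = \left(- \frac{1309887990}{7303}\right) 198301 = - \frac{259752098304990}{7303}$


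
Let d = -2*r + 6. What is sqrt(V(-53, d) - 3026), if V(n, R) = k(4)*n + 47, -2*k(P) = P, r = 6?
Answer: 13*I*sqrt(17) ≈ 53.6*I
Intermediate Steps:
k(P) = -P/2
d = -6 (d = -2*6 + 6 = -12 + 6 = -6)
V(n, R) = 47 - 2*n (V(n, R) = (-1/2*4)*n + 47 = -2*n + 47 = 47 - 2*n)
sqrt(V(-53, d) - 3026) = sqrt((47 - 2*(-53)) - 3026) = sqrt((47 + 106) - 3026) = sqrt(153 - 3026) = sqrt(-2873) = 13*I*sqrt(17)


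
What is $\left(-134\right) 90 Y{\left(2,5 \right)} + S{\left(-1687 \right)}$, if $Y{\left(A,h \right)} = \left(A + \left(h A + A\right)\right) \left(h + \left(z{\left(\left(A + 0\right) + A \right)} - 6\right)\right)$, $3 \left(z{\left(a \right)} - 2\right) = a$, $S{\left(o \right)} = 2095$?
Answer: $-391865$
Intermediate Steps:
$z{\left(a \right)} = 2 + \frac{a}{3}$
$Y{\left(A,h \right)} = \left(2 A + A h\right) \left(-4 + h + \frac{2 A}{3}\right)$ ($Y{\left(A,h \right)} = \left(A + \left(h A + A\right)\right) \left(h + \left(\left(2 + \frac{\left(A + 0\right) + A}{3}\right) - 6\right)\right) = \left(A + \left(A h + A\right)\right) \left(h + \left(\left(2 + \frac{A + A}{3}\right) - 6\right)\right) = \left(A + \left(A + A h\right)\right) \left(h + \left(\left(2 + \frac{2 A}{3}\right) - 6\right)\right) = \left(2 A + A h\right) \left(h + \left(\left(2 + \frac{2 A}{3}\right) - 6\right)\right) = \left(2 A + A h\right) \left(h + \left(-4 + \frac{2 A}{3}\right)\right) = \left(2 A + A h\right) \left(-4 + h + \frac{2 A}{3}\right)$)
$\left(-134\right) 90 Y{\left(2,5 \right)} + S{\left(-1687 \right)} = \left(-134\right) 90 \cdot \frac{1}{3} \cdot 2 \left(-24 - 30 + 3 \cdot 5^{2} + 4 \cdot 2 + 2 \cdot 2 \cdot 5\right) + 2095 = - 12060 \cdot \frac{1}{3} \cdot 2 \left(-24 - 30 + 3 \cdot 25 + 8 + 20\right) + 2095 = - 12060 \cdot \frac{1}{3} \cdot 2 \left(-24 - 30 + 75 + 8 + 20\right) + 2095 = - 12060 \cdot \frac{1}{3} \cdot 2 \cdot 49 + 2095 = \left(-12060\right) \frac{98}{3} + 2095 = -393960 + 2095 = -391865$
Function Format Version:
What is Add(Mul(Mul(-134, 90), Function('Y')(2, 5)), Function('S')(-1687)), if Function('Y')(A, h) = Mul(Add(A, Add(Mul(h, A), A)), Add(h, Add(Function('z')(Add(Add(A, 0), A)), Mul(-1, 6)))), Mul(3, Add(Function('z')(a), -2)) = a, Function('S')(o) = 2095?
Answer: -391865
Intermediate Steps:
Function('z')(a) = Add(2, Mul(Rational(1, 3), a))
Function('Y')(A, h) = Mul(Add(Mul(2, A), Mul(A, h)), Add(-4, h, Mul(Rational(2, 3), A))) (Function('Y')(A, h) = Mul(Add(A, Add(Mul(h, A), A)), Add(h, Add(Add(2, Mul(Rational(1, 3), Add(Add(A, 0), A))), Mul(-1, 6)))) = Mul(Add(A, Add(Mul(A, h), A)), Add(h, Add(Add(2, Mul(Rational(1, 3), Add(A, A))), -6))) = Mul(Add(A, Add(A, Mul(A, h))), Add(h, Add(Add(2, Mul(Rational(1, 3), Mul(2, A))), -6))) = Mul(Add(Mul(2, A), Mul(A, h)), Add(h, Add(Add(2, Mul(Rational(2, 3), A)), -6))) = Mul(Add(Mul(2, A), Mul(A, h)), Add(h, Add(-4, Mul(Rational(2, 3), A)))) = Mul(Add(Mul(2, A), Mul(A, h)), Add(-4, h, Mul(Rational(2, 3), A))))
Add(Mul(Mul(-134, 90), Function('Y')(2, 5)), Function('S')(-1687)) = Add(Mul(Mul(-134, 90), Mul(Rational(1, 3), 2, Add(-24, Mul(-6, 5), Mul(3, Pow(5, 2)), Mul(4, 2), Mul(2, 2, 5)))), 2095) = Add(Mul(-12060, Mul(Rational(1, 3), 2, Add(-24, -30, Mul(3, 25), 8, 20))), 2095) = Add(Mul(-12060, Mul(Rational(1, 3), 2, Add(-24, -30, 75, 8, 20))), 2095) = Add(Mul(-12060, Mul(Rational(1, 3), 2, 49)), 2095) = Add(Mul(-12060, Rational(98, 3)), 2095) = Add(-393960, 2095) = -391865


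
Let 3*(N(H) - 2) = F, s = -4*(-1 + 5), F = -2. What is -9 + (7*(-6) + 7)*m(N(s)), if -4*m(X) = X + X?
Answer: 43/3 ≈ 14.333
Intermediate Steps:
s = -16 (s = -4*4 = -16)
N(H) = 4/3 (N(H) = 2 + (⅓)*(-2) = 2 - ⅔ = 4/3)
m(X) = -X/2 (m(X) = -(X + X)/4 = -X/2)
-9 + (7*(-6) + 7)*m(N(s)) = -9 + (7*(-6) + 7)*(-½*4/3) = -9 + (-42 + 7)*(-⅔) = -9 - 35*(-⅔) = -9 + 70/3 = 43/3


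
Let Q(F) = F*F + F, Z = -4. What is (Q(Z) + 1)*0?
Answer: 0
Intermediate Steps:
Q(F) = F + F² (Q(F) = F² + F = F + F²)
(Q(Z) + 1)*0 = (-4*(1 - 4) + 1)*0 = (-4*(-3) + 1)*0 = (12 + 1)*0 = 13*0 = 0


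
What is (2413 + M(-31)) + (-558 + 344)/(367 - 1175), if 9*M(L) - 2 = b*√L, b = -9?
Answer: 8775439/3636 - I*√31 ≈ 2413.5 - 5.5678*I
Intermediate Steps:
M(L) = 2/9 - √L (M(L) = 2/9 + (-9*√L)/9 = 2/9 - √L)
(2413 + M(-31)) + (-558 + 344)/(367 - 1175) = (2413 + (2/9 - √(-31))) + (-558 + 344)/(367 - 1175) = (2413 + (2/9 - I*√31)) - 214/(-808) = (2413 + (2/9 - I*√31)) - 214*(-1/808) = (21719/9 - I*√31) + 107/404 = 8775439/3636 - I*√31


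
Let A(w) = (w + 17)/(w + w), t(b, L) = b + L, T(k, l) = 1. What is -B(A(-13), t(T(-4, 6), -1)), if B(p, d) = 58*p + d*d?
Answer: 116/13 ≈ 8.9231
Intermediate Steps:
t(b, L) = L + b
A(w) = (17 + w)/(2*w) (A(w) = (17 + w)/((2*w)) = (17 + w)*(1/(2*w)) = (17 + w)/(2*w))
B(p, d) = d² + 58*p (B(p, d) = 58*p + d² = d² + 58*p)
-B(A(-13), t(T(-4, 6), -1)) = -((-1 + 1)² + 58*((½)*(17 - 13)/(-13))) = -(0² + 58*((½)*(-1/13)*4)) = -(0 + 58*(-2/13)) = -(0 - 116/13) = -1*(-116/13) = 116/13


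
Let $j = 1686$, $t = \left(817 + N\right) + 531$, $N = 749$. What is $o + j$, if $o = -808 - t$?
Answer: $-1219$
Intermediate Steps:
$t = 2097$ ($t = \left(817 + 749\right) + 531 = 1566 + 531 = 2097$)
$o = -2905$ ($o = -808 - 2097 = -2905$)
$o + j = -2905 + 1686 = -1219$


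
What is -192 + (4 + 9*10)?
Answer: -98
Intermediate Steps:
-192 + (4 + 9*10) = -192 + (4 + 90) = -192 + 94 = -98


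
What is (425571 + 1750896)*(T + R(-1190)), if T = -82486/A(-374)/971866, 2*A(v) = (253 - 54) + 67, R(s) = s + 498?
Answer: -97338940742434077/64629089 ≈ -1.5061e+9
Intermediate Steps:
R(s) = 498 + s
A(v) = 133 (A(v) = ((253 - 54) + 67)/2 = (199 + 67)/2 = (½)*266 = 133)
T = -41243/64629089 (T = -82486/133/971866 = -82486*1/133*(1/971866) = -82486/133*1/971866 = -41243/64629089 ≈ -0.00063815)
(425571 + 1750896)*(T + R(-1190)) = (425571 + 1750896)*(-41243/64629089 + (498 - 1190)) = 2176467*(-41243/64629089 - 692) = 2176467*(-44723370831/64629089) = -97338940742434077/64629089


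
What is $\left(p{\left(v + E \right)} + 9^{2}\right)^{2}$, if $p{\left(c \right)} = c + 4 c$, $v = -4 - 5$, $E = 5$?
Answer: $3721$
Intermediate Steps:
$v = -9$ ($v = -4 - 5 = -9$)
$p{\left(c \right)} = 5 c$
$\left(p{\left(v + E \right)} + 9^{2}\right)^{2} = \left(5 \left(-9 + 5\right) + 9^{2}\right)^{2} = \left(5 \left(-4\right) + 81\right)^{2} = \left(-20 + 81\right)^{2} = 61^{2} = 3721$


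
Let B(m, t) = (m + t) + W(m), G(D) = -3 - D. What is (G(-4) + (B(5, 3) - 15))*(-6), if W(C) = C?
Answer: 6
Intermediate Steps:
B(m, t) = t + 2*m (B(m, t) = (m + t) + m = t + 2*m)
(G(-4) + (B(5, 3) - 15))*(-6) = ((-3 - 1*(-4)) + ((3 + 2*5) - 15))*(-6) = ((-3 + 4) + ((3 + 10) - 15))*(-6) = (1 + (13 - 15))*(-6) = (1 - 2)*(-6) = -1*(-6) = 6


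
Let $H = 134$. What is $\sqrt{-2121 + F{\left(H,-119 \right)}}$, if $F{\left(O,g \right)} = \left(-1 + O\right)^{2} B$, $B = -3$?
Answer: $6 i \sqrt{1533} \approx 234.92 i$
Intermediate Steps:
$F{\left(O,g \right)} = - 3 \left(-1 + O\right)^{2}$ ($F{\left(O,g \right)} = \left(-1 + O\right)^{2} \left(-3\right) = - 3 \left(-1 + O\right)^{2}$)
$\sqrt{-2121 + F{\left(H,-119 \right)}} = \sqrt{-2121 - 3 \left(-1 + 134\right)^{2}} = \sqrt{-2121 - 3 \cdot 133^{2}} = \sqrt{-2121 - 53067} = \sqrt{-55188} = 6 i \sqrt{1533}$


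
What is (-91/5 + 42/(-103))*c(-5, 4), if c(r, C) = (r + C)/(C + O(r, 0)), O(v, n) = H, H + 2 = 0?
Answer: 9583/1030 ≈ 9.3039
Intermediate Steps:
H = -2 (H = -2 + 0 = -2)
O(v, n) = -2
c(r, C) = (C + r)/(-2 + C) (c(r, C) = (r + C)/(C - 2) = (C + r)/(-2 + C))
(-91/5 + 42/(-103))*c(-5, 4) = (-91/5 + 42/(-103))*((4 - 5)/(-2 + 4)) = (-91*⅕ + 42*(-1/103))*(-1/2) = (-91/5 - 42/103)*((½)*(-1)) = -9583/515*(-½) = 9583/1030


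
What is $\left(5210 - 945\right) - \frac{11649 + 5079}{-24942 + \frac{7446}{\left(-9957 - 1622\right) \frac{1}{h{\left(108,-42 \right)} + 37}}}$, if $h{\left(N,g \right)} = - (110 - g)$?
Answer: $\frac{51178674768}{11997797} \approx 4265.7$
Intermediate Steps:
$h{\left(N,g \right)} = -110 + g$
$\left(5210 - 945\right) - \frac{11649 + 5079}{-24942 + \frac{7446}{\left(-9957 - 1622\right) \frac{1}{h{\left(108,-42 \right)} + 37}}} = \left(5210 - 945\right) - \frac{11649 + 5079}{-24942 + \frac{7446}{\left(-9957 - 1622\right) \frac{1}{\left(-110 - 42\right) + 37}}} = 4265 - \frac{16728}{-24942 + \frac{7446}{\left(-11579\right) \frac{1}{-152 + 37}}} = 4265 - \frac{16728}{-24942 + \frac{7446}{\left(-11579\right) \frac{1}{-115}}} = 4265 - \frac{16728}{-24942 + \frac{7446}{\left(-11579\right) \left(- \frac{1}{115}\right)}} = 4265 - \frac{16728}{-24942 + \frac{7446}{\frac{11579}{115}}} = 4265 - \frac{16728}{-24942 + 7446 \cdot \frac{115}{11579}} = 4265 - \frac{16728}{-24942 + \frac{856290}{11579}} = 4265 - \frac{16728}{- \frac{287947128}{11579}} = 4265 - 16728 \left(- \frac{11579}{287947128}\right) = 4265 - - \frac{8070563}{11997797} = 4265 + \frac{8070563}{11997797} = \frac{51178674768}{11997797}$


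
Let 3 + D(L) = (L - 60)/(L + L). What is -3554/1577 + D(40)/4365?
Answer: -62073341/27534420 ≈ -2.2544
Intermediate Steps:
D(L) = -3 + (-60 + L)/(2*L) (D(L) = -3 + (L - 60)/(L + L) = -3 + (-60 + L)/((2*L)) = -3 + (-60 + L)*(1/(2*L)) = -3 + (-60 + L)/(2*L))
-3554/1577 + D(40)/4365 = -3554/1577 + (-5/2 - 30/40)/4365 = -3554*1/1577 + (-5/2 - 30*1/40)*(1/4365) = -3554/1577 + (-5/2 - ¾)*(1/4365) = -3554/1577 - 13/4*1/4365 = -3554/1577 - 13/17460 = -62073341/27534420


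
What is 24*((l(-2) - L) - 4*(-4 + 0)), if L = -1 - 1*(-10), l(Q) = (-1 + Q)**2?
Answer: 384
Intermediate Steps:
L = 9 (L = -1 + 10 = 9)
24*((l(-2) - L) - 4*(-4 + 0)) = 24*(((-1 - 2)**2 - 1*9) - 4*(-4 + 0)) = 24*(((-3)**2 - 9) - 4*(-4)) = 24*((9 - 9) + 16) = 24*(0 + 16) = 24*16 = 384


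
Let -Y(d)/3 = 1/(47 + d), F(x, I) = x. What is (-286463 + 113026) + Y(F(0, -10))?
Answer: -8151542/47 ≈ -1.7344e+5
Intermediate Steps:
Y(d) = -3/(47 + d)
(-286463 + 113026) + Y(F(0, -10)) = (-286463 + 113026) - 3/(47 + 0) = -173437 - 3/47 = -8151542/47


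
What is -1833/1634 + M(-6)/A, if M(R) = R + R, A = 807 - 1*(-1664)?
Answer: -4548951/4037614 ≈ -1.1266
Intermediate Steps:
A = 2471 (A = 807 + 1664 = 2471)
M(R) = 2*R
-1833/1634 + M(-6)/A = -1833/1634 + (2*(-6))/2471 = -1833*1/1634 - 12*1/2471 = -1833/1634 - 12/2471 = -4548951/4037614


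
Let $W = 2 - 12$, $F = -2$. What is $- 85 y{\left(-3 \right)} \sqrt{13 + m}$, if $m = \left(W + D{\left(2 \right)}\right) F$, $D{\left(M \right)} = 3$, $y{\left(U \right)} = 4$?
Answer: $- 1020 \sqrt{3} \approx -1766.7$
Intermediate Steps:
$W = -10$ ($W = 2 - 12 = -10$)
$m = 14$ ($m = \left(-10 + 3\right) \left(-2\right) = \left(-7\right) \left(-2\right) = 14$)
$- 85 y{\left(-3 \right)} \sqrt{13 + m} = \left(-85\right) 4 \sqrt{13 + 14} = - 340 \sqrt{27} = - 340 \cdot 3 \sqrt{3} = - 1020 \sqrt{3}$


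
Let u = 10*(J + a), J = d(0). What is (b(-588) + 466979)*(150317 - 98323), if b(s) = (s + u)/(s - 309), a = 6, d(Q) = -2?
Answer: 21779283687734/897 ≈ 2.4280e+10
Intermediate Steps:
J = -2
u = 40 (u = 10*(-2 + 6) = 10*4 = 40)
b(s) = (40 + s)/(-309 + s) (b(s) = (s + 40)/(s - 309) = (40 + s)/(-309 + s))
(b(-588) + 466979)*(150317 - 98323) = ((40 - 588)/(-309 - 588) + 466979)*(150317 - 98323) = (-548/(-897) + 466979)*51994 = (-1/897*(-548) + 466979)*51994 = (548/897 + 466979)*51994 = (418880711/897)*51994 = 21779283687734/897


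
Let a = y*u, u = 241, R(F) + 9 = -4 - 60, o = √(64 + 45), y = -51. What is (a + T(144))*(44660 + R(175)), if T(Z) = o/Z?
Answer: -548018817 + 44587*√109/144 ≈ -5.4802e+8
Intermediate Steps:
o = √109 ≈ 10.440
R(F) = -73 (R(F) = -9 + (-4 - 60) = -9 - 64 = -73)
a = -12291 (a = -51*241 = -12291)
T(Z) = √109/Z
(a + T(144))*(44660 + R(175)) = (-12291 + √109/144)*(44660 - 73) = (-12291 + √109*(1/144))*44587 = (-12291 + √109/144)*44587 = -548018817 + 44587*√109/144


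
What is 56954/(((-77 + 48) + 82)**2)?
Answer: 56954/2809 ≈ 20.276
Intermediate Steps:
56954/(((-77 + 48) + 82)**2) = 56954/((-29 + 82)**2) = 56954/(53**2) = 56954/2809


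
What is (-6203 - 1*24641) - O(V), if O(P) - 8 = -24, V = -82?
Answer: -30828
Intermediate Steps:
O(P) = -16 (O(P) = 8 - 24 = -16)
(-6203 - 1*24641) - O(V) = (-6203 - 1*24641) - 1*(-16) = (-6203 - 24641) + 16 = -30844 + 16 = -30828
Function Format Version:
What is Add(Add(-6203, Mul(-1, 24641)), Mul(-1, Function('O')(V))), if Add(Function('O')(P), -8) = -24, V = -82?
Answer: -30828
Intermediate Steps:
Function('O')(P) = -16 (Function('O')(P) = Add(8, -24) = -16)
Add(Add(-6203, Mul(-1, 24641)), Mul(-1, Function('O')(V))) = Add(Add(-6203, Mul(-1, 24641)), Mul(-1, -16)) = Add(Add(-6203, -24641), 16) = Add(-30844, 16) = -30828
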